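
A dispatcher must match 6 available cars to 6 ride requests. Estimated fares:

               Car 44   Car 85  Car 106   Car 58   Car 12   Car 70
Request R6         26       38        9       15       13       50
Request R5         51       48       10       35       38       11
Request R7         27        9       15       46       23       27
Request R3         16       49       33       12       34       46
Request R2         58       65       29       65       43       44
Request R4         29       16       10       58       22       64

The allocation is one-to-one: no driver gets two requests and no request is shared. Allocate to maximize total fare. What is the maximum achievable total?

Max total: $280

Treat this as an assignment problem: match each driver to one request.
Optimal: Car 44→Request R5 ($51), Car 85→Request R2 ($65), Car 106→Request R3 ($33), Car 58→Request R4 ($58), Car 12→Request R7 ($23), Car 70→Request R6 ($50) — total 51+65+33+58+23+50 = $280.
Row-greedy (each driver in turn takes its best remaining request) gives $268, worse by 12.
Every other assignment is strictly worse.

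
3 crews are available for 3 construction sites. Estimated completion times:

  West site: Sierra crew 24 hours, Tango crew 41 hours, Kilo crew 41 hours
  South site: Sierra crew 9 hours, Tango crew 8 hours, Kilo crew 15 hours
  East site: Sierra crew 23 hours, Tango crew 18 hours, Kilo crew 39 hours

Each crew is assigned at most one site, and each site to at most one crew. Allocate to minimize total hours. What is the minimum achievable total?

Treat this as an assignment problem: match each crew to one site.
Optimal: Sierra crew→West site (24 hours), Tango crew→East site (18 hours), Kilo crew→South site (15 hours) — total 24+18+15 = 57 hours.
Swapping Tango crew↔Sierra crew (Tango crew→West site 41 hours, Sierra crew→East site 23 hours) adds 22.
Every other assignment is strictly worse.

Minimum total: 57 hours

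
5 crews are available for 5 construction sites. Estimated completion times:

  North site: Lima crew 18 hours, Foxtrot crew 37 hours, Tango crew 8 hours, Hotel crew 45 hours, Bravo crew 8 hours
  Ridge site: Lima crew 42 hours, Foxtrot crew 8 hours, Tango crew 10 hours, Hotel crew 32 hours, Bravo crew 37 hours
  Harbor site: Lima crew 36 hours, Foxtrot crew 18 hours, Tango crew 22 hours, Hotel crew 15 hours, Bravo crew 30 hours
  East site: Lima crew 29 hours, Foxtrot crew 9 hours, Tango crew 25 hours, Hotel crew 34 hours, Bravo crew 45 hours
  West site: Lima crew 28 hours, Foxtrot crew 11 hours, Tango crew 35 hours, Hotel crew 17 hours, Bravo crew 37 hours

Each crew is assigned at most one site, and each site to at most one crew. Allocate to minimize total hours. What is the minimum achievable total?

This is the linear assignment problem.
Optimal: Lima crew→West site (28 hours), Foxtrot crew→East site (9 hours), Tango crew→Ridge site (10 hours), Hotel crew→Harbor site (15 hours), Bravo crew→North site (8 hours) — total 28+9+10+15+8 = 70 hours.
Row-greedy (each crew in turn takes its cheapest remaining site) gives 110 hours, worse by 40.
Every other assignment is strictly worse.

Min total: 70 hours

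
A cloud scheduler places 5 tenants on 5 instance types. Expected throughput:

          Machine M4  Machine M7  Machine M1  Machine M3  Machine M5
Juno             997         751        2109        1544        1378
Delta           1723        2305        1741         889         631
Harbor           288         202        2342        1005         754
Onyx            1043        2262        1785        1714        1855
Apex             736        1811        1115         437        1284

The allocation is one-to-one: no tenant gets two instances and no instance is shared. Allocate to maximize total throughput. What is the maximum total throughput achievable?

This is a one-to-one assignment (maximum-weight bipartite matching).
Optimal: Juno→Machine M3 (1544 ops/s), Delta→Machine M4 (1723 ops/s), Harbor→Machine M1 (2342 ops/s), Onyx→Machine M5 (1855 ops/s), Apex→Machine M7 (1811 ops/s) — total 1544+1723+2342+1855+1811 = 9275 ops/s.
Column-greedy (each instance in turn goes to its best remaining tenant) gives 9155 ops/s, worse by 120.
Swapping Juno↔Apex (Juno→Machine M7 751 ops/s, Apex→Machine M3 437 ops/s) loses 2167.
Every other assignment is strictly worse.

Max total: 9275 ops/s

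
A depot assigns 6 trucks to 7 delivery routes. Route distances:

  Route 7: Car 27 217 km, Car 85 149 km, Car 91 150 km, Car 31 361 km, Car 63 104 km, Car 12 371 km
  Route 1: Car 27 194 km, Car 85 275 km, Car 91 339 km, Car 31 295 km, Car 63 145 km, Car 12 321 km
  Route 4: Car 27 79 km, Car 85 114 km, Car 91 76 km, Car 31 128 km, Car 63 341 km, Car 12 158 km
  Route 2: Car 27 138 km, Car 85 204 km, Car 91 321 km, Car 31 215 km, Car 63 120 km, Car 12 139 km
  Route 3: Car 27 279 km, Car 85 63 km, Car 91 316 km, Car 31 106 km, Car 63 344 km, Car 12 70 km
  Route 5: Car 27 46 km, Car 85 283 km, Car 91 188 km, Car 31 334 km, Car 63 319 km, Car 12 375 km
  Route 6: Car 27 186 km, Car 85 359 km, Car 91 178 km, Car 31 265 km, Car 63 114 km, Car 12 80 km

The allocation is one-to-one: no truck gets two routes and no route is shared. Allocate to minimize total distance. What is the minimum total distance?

Optimal: Car 27→Route 5 (46 km), Car 85→Route 7 (149 km), Car 91→Route 4 (76 km), Car 31→Route 3 (106 km), Car 63→Route 2 (120 km), Car 12→Route 6 (80 km) — total 46+149+76+106+120+80 = 577 km.
Swapping Car 85↔Car 12 (Car 85→Route 6 359 km, Car 12→Route 7 371 km) adds 501.

Minimum total: 577 km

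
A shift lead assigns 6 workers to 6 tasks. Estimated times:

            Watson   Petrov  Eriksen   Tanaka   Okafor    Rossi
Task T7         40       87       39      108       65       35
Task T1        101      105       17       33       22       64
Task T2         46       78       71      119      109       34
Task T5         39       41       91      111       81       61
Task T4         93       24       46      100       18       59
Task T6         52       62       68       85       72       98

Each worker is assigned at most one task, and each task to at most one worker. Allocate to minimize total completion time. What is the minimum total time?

This is the linear assignment problem.
Optimal: Watson→Task T6 (52 min), Petrov→Task T5 (41 min), Eriksen→Task T7 (39 min), Tanaka→Task T1 (33 min), Okafor→Task T4 (18 min), Rossi→Task T2 (34 min) — total 52+41+39+33+18+34 = 217 min.
Swapping Rossi↔Okafor (Rossi→Task T4 59 min, Okafor→Task T2 109 min) adds 116.
Every other assignment is strictly worse.

Min total: 217 min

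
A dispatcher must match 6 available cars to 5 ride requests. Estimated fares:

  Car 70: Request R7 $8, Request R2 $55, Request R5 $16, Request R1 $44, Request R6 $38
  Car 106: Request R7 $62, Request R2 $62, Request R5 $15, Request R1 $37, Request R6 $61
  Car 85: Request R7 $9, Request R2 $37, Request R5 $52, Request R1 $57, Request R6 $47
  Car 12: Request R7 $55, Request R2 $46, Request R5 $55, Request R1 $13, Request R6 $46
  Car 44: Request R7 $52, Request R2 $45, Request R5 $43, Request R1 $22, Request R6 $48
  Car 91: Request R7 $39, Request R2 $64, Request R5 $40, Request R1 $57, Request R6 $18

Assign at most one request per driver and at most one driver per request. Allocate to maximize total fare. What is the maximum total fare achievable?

Optimal: Car 44→Request R7 ($52), Car 91→Request R2 ($64), Car 12→Request R5 ($55), Car 85→Request R1 ($57), Car 106→Request R6 ($61) — total 52+64+55+57+61 = $289.
Column-greedy (each request in turn goes to its best remaining driver) gives $286, worse by 3.

Maximum total: $289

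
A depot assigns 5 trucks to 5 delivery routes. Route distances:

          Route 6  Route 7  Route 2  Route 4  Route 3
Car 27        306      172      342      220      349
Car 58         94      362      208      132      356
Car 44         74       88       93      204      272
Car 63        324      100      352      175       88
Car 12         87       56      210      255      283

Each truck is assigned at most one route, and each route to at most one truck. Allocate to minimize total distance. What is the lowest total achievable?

Optimal: Car 27→Route 4 (220 km), Car 58→Route 6 (94 km), Car 44→Route 2 (93 km), Car 63→Route 3 (88 km), Car 12→Route 7 (56 km) — total 220+94+93+88+56 = 551 km.
Min-entry greedy (repeatedly take the single cheapest remaining cell) gives 692 km, worse by 141.

Minimum total: 551 km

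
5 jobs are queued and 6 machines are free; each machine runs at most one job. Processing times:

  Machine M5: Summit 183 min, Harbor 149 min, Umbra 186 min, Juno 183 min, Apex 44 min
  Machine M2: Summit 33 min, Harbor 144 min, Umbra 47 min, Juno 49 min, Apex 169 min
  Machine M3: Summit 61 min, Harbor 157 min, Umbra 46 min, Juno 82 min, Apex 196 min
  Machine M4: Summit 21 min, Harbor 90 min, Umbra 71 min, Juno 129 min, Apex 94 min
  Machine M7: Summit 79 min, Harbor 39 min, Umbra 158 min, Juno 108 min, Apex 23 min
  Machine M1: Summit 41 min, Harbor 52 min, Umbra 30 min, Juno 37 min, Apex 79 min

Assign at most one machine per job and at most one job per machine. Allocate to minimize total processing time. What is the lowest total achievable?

Minimum total: 183 min

Optimal: Summit→Machine M4 (21 min), Harbor→Machine M7 (39 min), Umbra→Machine M1 (30 min), Juno→Machine M2 (49 min), Apex→Machine M5 (44 min) — total 21+39+30+49+44 = 183 min.
Swapping Umbra↔Juno (Umbra→Machine M2 47 min, Juno→Machine M1 37 min) adds 5.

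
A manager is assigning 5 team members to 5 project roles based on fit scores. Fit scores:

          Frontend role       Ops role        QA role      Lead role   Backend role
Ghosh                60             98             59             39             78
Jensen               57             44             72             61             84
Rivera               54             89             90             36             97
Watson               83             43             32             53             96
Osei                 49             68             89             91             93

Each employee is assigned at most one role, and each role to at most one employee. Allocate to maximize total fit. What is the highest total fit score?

Optimal: Ghosh→Ops role (98 pts), Jensen→Backend role (84 pts), Rivera→QA role (90 pts), Watson→Frontend role (83 pts), Osei→Lead role (91 pts) — total 98+84+90+83+91 = 446 pts.
Max-entry greedy (repeatedly take the single best remaining cell) gives 441 pts, worse by 5.
Checked against all permutations: 446 pts is optimal.

Maximum total: 446 pts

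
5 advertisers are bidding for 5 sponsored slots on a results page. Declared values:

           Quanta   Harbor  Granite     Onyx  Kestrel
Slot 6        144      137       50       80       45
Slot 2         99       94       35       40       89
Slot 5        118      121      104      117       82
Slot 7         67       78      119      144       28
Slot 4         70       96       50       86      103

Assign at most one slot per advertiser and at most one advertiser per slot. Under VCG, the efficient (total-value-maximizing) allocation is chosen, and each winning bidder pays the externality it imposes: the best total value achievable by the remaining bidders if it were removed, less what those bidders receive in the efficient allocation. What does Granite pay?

Efficient allocation: Quanta→Slot 6 ($144), Harbor→Slot 2 ($94), Granite→Slot 5 ($104), Onyx→Slot 7 ($144), Kestrel→Slot 4 ($103); total welfare W = $589.
Granite receives Slot 5 at value $104, so the others get W − 104 = $485.
Without Granite: best allocation of the remaining 4 bidders over all 5 slots is Quanta→Slot 6 ($144), Harbor→Slot 5 ($121), Onyx→Slot 7 ($144), Kestrel→Slot 4 ($103), total $512.
VCG payment = (others' best without Granite) − (others' welfare with Granite) = 512 − 485 = $27.

Granite pays $27.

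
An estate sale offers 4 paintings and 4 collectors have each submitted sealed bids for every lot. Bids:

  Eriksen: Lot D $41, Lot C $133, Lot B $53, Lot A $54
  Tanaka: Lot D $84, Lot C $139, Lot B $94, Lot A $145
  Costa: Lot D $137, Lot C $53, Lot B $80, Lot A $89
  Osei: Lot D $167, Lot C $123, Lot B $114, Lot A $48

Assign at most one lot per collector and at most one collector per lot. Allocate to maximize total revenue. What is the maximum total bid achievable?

Maximum total: $529

Optimal: Eriksen→Lot C ($133), Tanaka→Lot A ($145), Costa→Lot D ($137), Osei→Lot B ($114) — total 133+145+137+114 = $529.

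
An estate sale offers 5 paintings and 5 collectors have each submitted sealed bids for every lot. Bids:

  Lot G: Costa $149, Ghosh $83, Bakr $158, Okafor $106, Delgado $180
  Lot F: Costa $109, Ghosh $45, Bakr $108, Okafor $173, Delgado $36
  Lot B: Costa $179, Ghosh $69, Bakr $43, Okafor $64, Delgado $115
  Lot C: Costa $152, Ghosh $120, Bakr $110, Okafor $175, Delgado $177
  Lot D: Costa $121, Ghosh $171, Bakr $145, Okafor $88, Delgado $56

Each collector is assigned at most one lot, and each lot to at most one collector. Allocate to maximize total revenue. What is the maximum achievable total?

This is the linear assignment problem.
Optimal: Costa→Lot B ($179), Ghosh→Lot D ($171), Bakr→Lot G ($158), Okafor→Lot F ($173), Delgado→Lot C ($177) — total 179+171+158+173+177 = $858.
Column-greedy (each lot in turn goes to its best remaining collector) gives $797, worse by 61.
Every other assignment is strictly worse.

Max total: $858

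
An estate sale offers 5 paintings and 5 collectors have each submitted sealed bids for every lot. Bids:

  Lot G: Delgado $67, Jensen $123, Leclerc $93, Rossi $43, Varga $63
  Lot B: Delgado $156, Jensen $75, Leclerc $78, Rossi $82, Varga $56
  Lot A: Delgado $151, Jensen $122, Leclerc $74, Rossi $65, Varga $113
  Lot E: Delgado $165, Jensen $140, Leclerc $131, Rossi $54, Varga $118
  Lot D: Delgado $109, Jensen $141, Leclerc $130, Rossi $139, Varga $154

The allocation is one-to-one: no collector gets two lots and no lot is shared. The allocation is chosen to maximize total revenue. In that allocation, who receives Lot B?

Delgado receives Lot B.

Optimal: Delgado→Lot B ($156), Jensen→Lot G ($123), Leclerc→Lot E ($131), Rossi→Lot D ($139), Varga→Lot A ($113) — total 156+123+131+139+113 = $662.
Max-entry greedy (repeatedly take the single best remaining cell) gives $598, worse by 64.
Delgado's own top lot is Lot E ($165), but forcing Delgado→Lot E and reassigning the rest optimally gives only $618 — worse by 44.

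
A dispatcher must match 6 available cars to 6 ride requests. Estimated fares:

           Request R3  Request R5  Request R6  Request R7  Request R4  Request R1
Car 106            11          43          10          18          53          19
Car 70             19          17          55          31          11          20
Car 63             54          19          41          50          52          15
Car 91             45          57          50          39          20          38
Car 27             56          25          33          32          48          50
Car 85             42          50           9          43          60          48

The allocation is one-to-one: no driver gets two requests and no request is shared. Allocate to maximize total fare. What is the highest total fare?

This is a one-to-one assignment (maximum-weight bipartite matching).
Optimal: Car 106→Request R4 ($53), Car 70→Request R6 ($55), Car 63→Request R7 ($50), Car 91→Request R5 ($57), Car 27→Request R3 ($56), Car 85→Request R1 ($48) — total 53+55+50+57+56+48 = $319.
Column-greedy (each request in turn goes to its best remaining driver) gives $297, worse by 22.
Next-best assignment: Car 106→Request R4, Car 70→Request R6, Car 63→Request R3, Car 91→Request R5, Car 27→Request R1, Car 85→Request R7 = $312.
Swapping Car 85↔Car 63 (Car 85→Request R7 $43, Car 63→Request R1 $15) loses 40.

Max total: $319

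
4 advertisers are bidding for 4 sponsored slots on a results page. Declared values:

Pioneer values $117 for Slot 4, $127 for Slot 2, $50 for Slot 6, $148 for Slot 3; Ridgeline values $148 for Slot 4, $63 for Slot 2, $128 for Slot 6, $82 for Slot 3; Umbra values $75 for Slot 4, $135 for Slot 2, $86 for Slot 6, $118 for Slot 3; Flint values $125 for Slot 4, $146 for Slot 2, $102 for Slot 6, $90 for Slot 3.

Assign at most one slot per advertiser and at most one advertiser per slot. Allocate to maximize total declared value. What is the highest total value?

Max total: $536

Optimal: Pioneer→Slot 3 ($148), Ridgeline→Slot 6 ($128), Umbra→Slot 2 ($135), Flint→Slot 4 ($125) — total 148+128+135+125 = $536.
Max-entry greedy (repeatedly take the single best remaining cell) gives $528, worse by 8.
Swapping Pioneer↔Umbra (Pioneer→Slot 2 $127, Umbra→Slot 3 $118) loses 38.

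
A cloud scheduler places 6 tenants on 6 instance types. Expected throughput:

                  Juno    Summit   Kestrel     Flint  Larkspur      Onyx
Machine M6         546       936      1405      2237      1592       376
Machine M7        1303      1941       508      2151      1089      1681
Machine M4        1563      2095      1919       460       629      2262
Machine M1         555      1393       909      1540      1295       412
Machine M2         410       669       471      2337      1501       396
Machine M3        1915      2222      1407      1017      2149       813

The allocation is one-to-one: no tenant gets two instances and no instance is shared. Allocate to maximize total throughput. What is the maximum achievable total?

Maximum total: 11155 ops/s

This is a one-to-one assignment (maximum-weight bipartite matching).
Optimal: Juno→Machine M3 (1915 ops/s), Summit→Machine M7 (1941 ops/s), Kestrel→Machine M6 (1405 ops/s), Flint→Machine M2 (2337 ops/s), Larkspur→Machine M1 (1295 ops/s), Onyx→Machine M4 (2262 ops/s) — total 1915+1941+1405+2337+1295+2262 = 11155 ops/s.
Next-best assignment: Juno→Machine M3, Summit→Machine M7, Kestrel→Machine M1, Flint→Machine M2, Larkspur→Machine M6, Onyx→Machine M4 = 10956 ops/s.
Every other assignment is strictly worse.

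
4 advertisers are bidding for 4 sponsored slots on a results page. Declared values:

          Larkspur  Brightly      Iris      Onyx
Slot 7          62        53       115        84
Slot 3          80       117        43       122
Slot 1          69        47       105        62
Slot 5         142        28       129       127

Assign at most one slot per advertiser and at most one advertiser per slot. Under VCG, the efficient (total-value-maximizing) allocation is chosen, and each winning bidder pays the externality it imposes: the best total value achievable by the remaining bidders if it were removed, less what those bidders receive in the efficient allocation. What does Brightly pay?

Brightly pays $48.

Efficient allocation: Larkspur→Slot 5 ($142), Brightly→Slot 3 ($117), Iris→Slot 1 ($105), Onyx→Slot 7 ($84); total welfare W = $448.
Brightly receives Slot 3 at value $117, so the others get W − 117 = $331.
Without Brightly: best allocation of the remaining 3 bidders over all 4 slots is Larkspur→Slot 5 ($142), Iris→Slot 7 ($115), Onyx→Slot 3 ($122), total $379.
VCG payment = (others' best without Brightly) − (others' welfare with Brightly) = 379 − 331 = $48.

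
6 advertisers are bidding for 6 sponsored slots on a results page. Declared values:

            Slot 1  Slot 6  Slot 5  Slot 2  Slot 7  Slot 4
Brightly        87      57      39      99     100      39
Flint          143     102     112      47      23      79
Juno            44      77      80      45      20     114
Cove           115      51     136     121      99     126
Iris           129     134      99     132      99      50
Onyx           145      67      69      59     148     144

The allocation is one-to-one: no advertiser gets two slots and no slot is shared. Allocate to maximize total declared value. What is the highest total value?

Max total: $774

Treat this as an assignment problem: match each advertiser to one slot.
Optimal: Brightly→Slot 2 ($99), Flint→Slot 1 ($143), Juno→Slot 4 ($114), Cove→Slot 5 ($136), Iris→Slot 6 ($134), Onyx→Slot 7 ($148) — total 99+143+114+136+134+148 = $774.
Column-greedy (each slot in turn goes to its best remaining advertiser) gives $651, worse by 123.
Next-best assignment: Brightly→Slot 7, Flint→Slot 1, Juno→Slot 6, Cove→Slot 5, Iris→Slot 2, Onyx→Slot 4 = $732.
Checked against all permutations: $774 is optimal.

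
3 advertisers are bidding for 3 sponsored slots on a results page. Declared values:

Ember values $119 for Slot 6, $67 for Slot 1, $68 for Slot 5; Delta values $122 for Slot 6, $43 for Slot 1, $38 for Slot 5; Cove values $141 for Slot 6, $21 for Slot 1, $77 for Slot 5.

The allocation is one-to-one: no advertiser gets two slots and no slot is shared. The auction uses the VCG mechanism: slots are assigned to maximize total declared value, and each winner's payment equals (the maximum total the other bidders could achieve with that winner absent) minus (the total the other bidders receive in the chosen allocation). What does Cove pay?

Efficient allocation: Ember→Slot 1 ($67), Delta→Slot 6 ($122), Cove→Slot 5 ($77); total welfare W = $266.
Cove receives Slot 5 at value $77, so the others get W − 77 = $189.
Without Cove: best allocation of the remaining 2 bidders over all 3 slots is Ember→Slot 5 ($68), Delta→Slot 6 ($122), total $190.
VCG payment = (others' best without Cove) − (others' welfare with Cove) = 190 − 189 = $1.

Cove pays $1.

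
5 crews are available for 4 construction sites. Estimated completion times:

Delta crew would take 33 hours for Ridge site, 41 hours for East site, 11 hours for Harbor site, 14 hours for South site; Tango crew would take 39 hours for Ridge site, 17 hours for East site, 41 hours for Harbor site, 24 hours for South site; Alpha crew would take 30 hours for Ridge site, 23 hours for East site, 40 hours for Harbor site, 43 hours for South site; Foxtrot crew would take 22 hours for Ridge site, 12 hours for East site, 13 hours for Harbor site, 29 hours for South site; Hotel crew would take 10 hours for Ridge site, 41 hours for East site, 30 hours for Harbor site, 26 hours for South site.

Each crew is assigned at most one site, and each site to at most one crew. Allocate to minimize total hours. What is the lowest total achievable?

Optimal: Hotel crew→Ridge site (10 hours), Tango crew→East site (17 hours), Foxtrot crew→Harbor site (13 hours), Delta crew→South site (14 hours) — total 10+17+13+14 = 54 hours.
Row-greedy (each crew in turn takes its cheapest remaining site) gives 87 hours, worse by 33.

Minimum total: 54 hours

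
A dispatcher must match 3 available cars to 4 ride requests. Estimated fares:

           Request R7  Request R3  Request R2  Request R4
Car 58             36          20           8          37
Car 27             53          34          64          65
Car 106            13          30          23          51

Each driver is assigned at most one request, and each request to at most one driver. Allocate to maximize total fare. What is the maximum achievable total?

Maximum total: $151

This is a one-to-one assignment (maximum-weight bipartite matching).
Optimal: Car 58→Request R7 ($36), Car 27→Request R2 ($64), Car 106→Request R4 ($51) — total 36+64+51 = $151.
Next-best assignment: Car 58→Request R3, Car 27→Request R2, Car 106→Request R4 = $135.
Every other assignment is strictly worse.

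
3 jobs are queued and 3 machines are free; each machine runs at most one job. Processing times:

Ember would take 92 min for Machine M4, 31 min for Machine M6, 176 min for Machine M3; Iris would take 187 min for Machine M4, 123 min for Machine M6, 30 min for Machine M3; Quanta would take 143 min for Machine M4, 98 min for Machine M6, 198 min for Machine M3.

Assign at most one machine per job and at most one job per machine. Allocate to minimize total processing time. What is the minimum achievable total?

Optimal: Ember→Machine M6 (31 min), Iris→Machine M3 (30 min), Quanta→Machine M4 (143 min) — total 31+30+143 = 204 min.
Column-greedy (each machine in turn goes to its cheapest remaining job) gives 220 min, worse by 16.
Next-best assignment: Ember→Machine M4, Iris→Machine M3, Quanta→Machine M6 = 220 min.
Swapping Iris↔Quanta (Iris→Machine M4 187 min, Quanta→Machine M3 198 min) adds 212.

Min total: 204 min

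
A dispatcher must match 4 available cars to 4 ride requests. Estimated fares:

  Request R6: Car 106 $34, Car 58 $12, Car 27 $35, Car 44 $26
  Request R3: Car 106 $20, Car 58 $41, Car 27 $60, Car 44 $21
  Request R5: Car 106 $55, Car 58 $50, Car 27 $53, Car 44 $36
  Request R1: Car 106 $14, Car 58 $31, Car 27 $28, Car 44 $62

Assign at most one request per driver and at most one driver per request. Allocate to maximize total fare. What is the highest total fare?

Optimal: Car 106→Request R6 ($34), Car 58→Request R5 ($50), Car 27→Request R3 ($60), Car 44→Request R1 ($62) — total 34+50+60+62 = $206.
Max-entry greedy (repeatedly take the single best remaining cell) gives $189, worse by 17.
Swapping Car 58↔Car 44 (Car 58→Request R1 $31, Car 44→Request R5 $36) loses 45.
Checked against all permutations: $206 is optimal.

Max total: $206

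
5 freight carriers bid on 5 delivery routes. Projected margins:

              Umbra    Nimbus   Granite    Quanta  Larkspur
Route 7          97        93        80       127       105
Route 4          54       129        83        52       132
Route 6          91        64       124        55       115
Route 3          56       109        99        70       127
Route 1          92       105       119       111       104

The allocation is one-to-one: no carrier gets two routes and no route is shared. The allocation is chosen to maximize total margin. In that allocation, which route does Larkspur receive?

This is a one-to-one assignment (maximum-weight bipartite matching).
Optimal: Umbra→Route 1 ($92k), Nimbus→Route 4 ($129k), Granite→Route 6 ($124k), Quanta→Route 7 ($127k), Larkspur→Route 3 ($127k) — total 92+129+124+127+127 = $599k.
Max-entry greedy (repeatedly take the single best remaining cell) gives $584k, worse by 15.
Next-best assignment: Umbra→Route 6, Nimbus→Route 4, Granite→Route 1, Quanta→Route 7, Larkspur→Route 3 = $593k.
Swapping Nimbus↔Quanta (Nimbus→Route 7 $93k, Quanta→Route 4 $52k) loses 111.
Every other assignment is strictly worse.
Larkspur's own top route is Route 4 ($132k), but forcing Larkspur→Route 4 and reassigning the rest optimally gives only $584k — worse by 15.

Larkspur receives Route 3.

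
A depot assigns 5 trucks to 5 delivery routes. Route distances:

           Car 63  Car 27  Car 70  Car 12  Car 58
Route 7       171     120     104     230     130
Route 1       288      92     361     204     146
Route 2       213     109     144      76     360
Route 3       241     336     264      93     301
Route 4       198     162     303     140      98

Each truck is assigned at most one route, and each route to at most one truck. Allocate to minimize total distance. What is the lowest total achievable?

Minimum total: 598 km

Optimal: Car 63→Route 7 (171 km), Car 27→Route 1 (92 km), Car 70→Route 2 (144 km), Car 12→Route 3 (93 km), Car 58→Route 4 (98 km) — total 171+92+144+93+98 = 598 km.
Column-greedy (each route in turn goes to its cheapest remaining truck) gives 611 km, worse by 13.
Every other assignment is strictly worse.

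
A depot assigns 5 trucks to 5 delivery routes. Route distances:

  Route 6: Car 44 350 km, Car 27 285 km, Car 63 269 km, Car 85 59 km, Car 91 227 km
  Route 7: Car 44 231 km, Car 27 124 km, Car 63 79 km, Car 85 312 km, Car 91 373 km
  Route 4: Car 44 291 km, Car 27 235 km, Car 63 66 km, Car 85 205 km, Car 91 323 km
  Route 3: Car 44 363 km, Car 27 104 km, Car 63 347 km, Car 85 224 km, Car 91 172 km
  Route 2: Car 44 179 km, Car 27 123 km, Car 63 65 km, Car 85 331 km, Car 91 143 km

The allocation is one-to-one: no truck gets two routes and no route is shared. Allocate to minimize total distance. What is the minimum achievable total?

Minimum total: 600 km

This is a one-to-one assignment (minimum-cost bipartite matching).
Optimal: Car 44→Route 2 (179 km), Car 27→Route 7 (124 km), Car 63→Route 4 (66 km), Car 85→Route 6 (59 km), Car 91→Route 3 (172 km) — total 179+124+66+59+172 = 600 km.
Min-entry greedy (repeatedly take the single cheapest remaining cell) gives 782 km, worse by 182.
No other one-to-one assignment undercuts 600 km.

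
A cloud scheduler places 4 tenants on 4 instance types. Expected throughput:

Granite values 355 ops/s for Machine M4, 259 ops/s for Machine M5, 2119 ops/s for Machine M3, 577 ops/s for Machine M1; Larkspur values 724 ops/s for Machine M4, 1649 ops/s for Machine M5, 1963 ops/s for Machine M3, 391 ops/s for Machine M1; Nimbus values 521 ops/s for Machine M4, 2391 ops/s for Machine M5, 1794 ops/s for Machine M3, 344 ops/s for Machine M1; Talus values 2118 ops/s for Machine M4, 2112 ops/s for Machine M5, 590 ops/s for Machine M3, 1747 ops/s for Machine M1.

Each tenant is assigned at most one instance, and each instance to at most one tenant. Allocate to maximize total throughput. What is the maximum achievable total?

Optimal: Granite→Machine M1 (577 ops/s), Larkspur→Machine M3 (1963 ops/s), Nimbus→Machine M5 (2391 ops/s), Talus→Machine M4 (2118 ops/s) — total 577+1963+2391+2118 = 7049 ops/s.
Max-entry greedy (repeatedly take the single best remaining cell) gives 7019 ops/s, worse by 30.
Swapping Granite↔Nimbus (Granite→Machine M5 259 ops/s, Nimbus→Machine M1 344 ops/s) loses 2365.
No other one-to-one assignment exceeds 7049 ops/s.

Max total: 7049 ops/s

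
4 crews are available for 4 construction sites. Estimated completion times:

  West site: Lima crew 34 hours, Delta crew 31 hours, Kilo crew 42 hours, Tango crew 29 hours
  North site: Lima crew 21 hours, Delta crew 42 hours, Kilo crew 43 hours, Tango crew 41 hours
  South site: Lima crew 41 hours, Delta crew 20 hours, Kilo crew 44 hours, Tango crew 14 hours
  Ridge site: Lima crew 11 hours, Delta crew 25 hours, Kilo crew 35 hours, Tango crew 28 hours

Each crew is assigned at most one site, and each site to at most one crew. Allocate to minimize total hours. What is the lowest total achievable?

This is the linear assignment problem.
Optimal: Lima crew→Ridge site (11 hours), Delta crew→West site (31 hours), Kilo crew→North site (43 hours), Tango crew→South site (14 hours) — total 11+31+43+14 = 99 hours.
Column-greedy (each site in turn goes to its cheapest remaining crew) gives 105 hours, worse by 6.
Next-best assignment: Lima crew→North site, Delta crew→West site, Kilo crew→Ridge site, Tango crew→South site = 101 hours.
No other one-to-one assignment undercuts 99 hours.

Min total: 99 hours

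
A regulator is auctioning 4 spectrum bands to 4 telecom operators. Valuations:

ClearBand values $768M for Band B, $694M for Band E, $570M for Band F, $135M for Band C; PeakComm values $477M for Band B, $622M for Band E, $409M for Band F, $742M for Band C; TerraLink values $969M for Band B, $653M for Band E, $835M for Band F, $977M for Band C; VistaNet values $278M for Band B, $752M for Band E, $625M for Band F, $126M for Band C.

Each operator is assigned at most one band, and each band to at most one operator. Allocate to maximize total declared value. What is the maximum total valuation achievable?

Optimal: ClearBand→Band B ($768M), PeakComm→Band C ($742M), TerraLink→Band F ($835M), VistaNet→Band E ($752M) — total 768+742+835+752 = $3097M.
Column-greedy (each band in turn goes to its best remaining operator) gives $3033M, worse by 64.
Next-best assignment: ClearBand→Band F, PeakComm→Band C, TerraLink→Band B, VistaNet→Band E = $3033M.
Swapping VistaNet↔ClearBand (VistaNet→Band B $278M, ClearBand→Band E $694M) loses 548.

Maximum total: $3097M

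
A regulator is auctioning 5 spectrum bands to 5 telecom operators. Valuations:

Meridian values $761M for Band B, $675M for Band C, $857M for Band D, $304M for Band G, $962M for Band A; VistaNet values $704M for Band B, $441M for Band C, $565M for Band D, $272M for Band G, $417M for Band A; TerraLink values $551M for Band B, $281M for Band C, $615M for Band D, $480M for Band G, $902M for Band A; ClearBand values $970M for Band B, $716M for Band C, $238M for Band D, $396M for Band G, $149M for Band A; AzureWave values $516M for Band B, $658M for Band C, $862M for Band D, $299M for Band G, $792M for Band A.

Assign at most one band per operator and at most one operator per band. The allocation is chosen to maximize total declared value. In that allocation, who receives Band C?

ClearBand receives Band C.

Treat this as an assignment problem: match each operator to one band.
Optimal: Meridian→Band A ($962M), VistaNet→Band B ($704M), TerraLink→Band G ($480M), ClearBand→Band C ($716M), AzureWave→Band D ($862M) — total 962+704+480+716+862 = $3724M.
Row-greedy (each operator in turn takes its best remaining band) gives $3296M, worse by 428.
Every other assignment is strictly worse.
ClearBand's own top band is Band B ($970M), but forcing ClearBand→Band B and reassigning the rest optimally gives only $3715M — worse by 9.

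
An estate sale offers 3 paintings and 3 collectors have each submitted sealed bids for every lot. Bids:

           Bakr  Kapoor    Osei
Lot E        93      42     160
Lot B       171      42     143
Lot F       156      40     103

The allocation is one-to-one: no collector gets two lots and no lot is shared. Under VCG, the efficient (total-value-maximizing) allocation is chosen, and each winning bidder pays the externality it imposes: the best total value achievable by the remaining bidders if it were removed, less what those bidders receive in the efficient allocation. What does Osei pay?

Efficient allocation: Bakr→Lot B ($171), Kapoor→Lot F ($40), Osei→Lot E ($160); total welfare W = $371.
Osei receives Lot E at value $160, so the others get W − 160 = $211.
Without Osei: best allocation of the remaining 2 bidders over all 3 lots is Bakr→Lot B ($171), Kapoor→Lot E ($42), total $213.
VCG payment = (others' best without Osei) − (others' welfare with Osei) = 213 − 211 = $2.

Osei pays $2.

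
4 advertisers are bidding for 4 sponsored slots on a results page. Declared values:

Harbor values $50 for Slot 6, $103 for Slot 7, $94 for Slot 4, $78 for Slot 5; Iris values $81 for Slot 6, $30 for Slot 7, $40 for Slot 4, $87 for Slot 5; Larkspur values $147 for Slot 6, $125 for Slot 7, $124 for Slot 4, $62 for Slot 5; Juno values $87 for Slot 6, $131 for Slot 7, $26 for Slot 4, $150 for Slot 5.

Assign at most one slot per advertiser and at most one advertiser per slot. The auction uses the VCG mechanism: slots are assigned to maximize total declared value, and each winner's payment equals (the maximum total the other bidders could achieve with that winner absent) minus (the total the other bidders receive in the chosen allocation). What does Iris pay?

Iris pays $28.

Efficient allocation: Harbor→Slot 4 ($94), Iris→Slot 5 ($87), Larkspur→Slot 6 ($147), Juno→Slot 7 ($131); total welfare W = $459.
Iris receives Slot 5 at value $87, so the others get W − 87 = $372.
Without Iris: best allocation of the remaining 3 bidders over all 4 slots is Harbor→Slot 7 ($103), Larkspur→Slot 6 ($147), Juno→Slot 5 ($150), total $400.
VCG payment = (others' best without Iris) − (others' welfare with Iris) = 400 − 372 = $28.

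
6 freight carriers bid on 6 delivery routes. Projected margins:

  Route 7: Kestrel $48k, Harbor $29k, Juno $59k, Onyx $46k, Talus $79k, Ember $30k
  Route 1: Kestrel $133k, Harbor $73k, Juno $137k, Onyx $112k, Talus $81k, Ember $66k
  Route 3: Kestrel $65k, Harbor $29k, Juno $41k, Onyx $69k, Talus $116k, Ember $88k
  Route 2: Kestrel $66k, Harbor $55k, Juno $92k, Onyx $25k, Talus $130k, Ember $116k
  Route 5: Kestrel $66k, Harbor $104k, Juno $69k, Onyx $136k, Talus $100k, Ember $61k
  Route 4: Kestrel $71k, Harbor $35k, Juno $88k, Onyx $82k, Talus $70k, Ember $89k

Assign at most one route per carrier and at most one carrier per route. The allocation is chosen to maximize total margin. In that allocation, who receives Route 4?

Juno receives Route 4.

Optimal: Kestrel→Route 1 ($133k), Harbor→Route 7 ($29k), Juno→Route 4 ($88k), Onyx→Route 5 ($136k), Talus→Route 3 ($116k), Ember→Route 2 ($116k) — total 133+29+88+136+116+116 = $618k.
Juno's own top route is Route 1 ($137k), but forcing Juno→Route 1 and reassigning the rest optimally gives only $605k — worse by 13.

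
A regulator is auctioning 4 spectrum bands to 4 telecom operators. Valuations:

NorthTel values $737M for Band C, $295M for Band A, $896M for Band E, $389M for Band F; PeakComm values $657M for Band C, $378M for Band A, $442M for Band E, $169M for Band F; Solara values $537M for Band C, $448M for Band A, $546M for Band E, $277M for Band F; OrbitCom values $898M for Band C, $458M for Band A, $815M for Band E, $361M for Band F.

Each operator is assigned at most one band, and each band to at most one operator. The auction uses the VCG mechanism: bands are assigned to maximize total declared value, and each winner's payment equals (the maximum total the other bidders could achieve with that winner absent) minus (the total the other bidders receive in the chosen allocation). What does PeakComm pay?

Efficient allocation: NorthTel→Band E ($896M), PeakComm→Band A ($378M), Solara→Band F ($277M), OrbitCom→Band C ($898M); total welfare W = $2449M.
PeakComm receives Band A at value $378M, so the others get W − 378 = $2071M.
Without PeakComm: best allocation of the remaining 3 bidders over all 4 bands is NorthTel→Band E ($896M), Solara→Band A ($448M), OrbitCom→Band C ($898M), total $2242M.
VCG payment = (others' best without PeakComm) − (others' welfare with PeakComm) = 2242 − 2071 = $171M.

PeakComm pays $171M.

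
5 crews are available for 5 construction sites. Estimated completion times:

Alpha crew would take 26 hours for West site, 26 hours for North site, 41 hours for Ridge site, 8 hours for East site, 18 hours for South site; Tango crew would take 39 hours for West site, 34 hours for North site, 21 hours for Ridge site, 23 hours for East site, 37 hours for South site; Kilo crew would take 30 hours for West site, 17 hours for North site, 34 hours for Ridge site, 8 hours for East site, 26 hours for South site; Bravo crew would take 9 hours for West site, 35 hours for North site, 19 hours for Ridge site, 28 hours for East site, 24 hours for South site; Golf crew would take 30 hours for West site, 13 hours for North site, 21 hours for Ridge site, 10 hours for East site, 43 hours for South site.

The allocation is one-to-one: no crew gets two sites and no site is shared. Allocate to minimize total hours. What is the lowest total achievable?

Optimal: Alpha crew→South site (18 hours), Tango crew→Ridge site (21 hours), Kilo crew→East site (8 hours), Bravo crew→West site (9 hours), Golf crew→North site (13 hours) — total 18+21+8+9+13 = 69 hours.

Minimum total: 69 hours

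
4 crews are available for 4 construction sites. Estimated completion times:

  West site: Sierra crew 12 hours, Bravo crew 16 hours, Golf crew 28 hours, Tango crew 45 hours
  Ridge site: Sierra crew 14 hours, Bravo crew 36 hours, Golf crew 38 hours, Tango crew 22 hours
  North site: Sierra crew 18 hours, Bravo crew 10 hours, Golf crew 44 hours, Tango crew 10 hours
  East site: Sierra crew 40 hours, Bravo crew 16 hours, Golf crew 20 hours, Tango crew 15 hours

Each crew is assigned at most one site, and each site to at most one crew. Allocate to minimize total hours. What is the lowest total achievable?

Minimum total: 60 hours

Optimal: Sierra crew→Ridge site (14 hours), Bravo crew→West site (16 hours), Golf crew→East site (20 hours), Tango crew→North site (10 hours) — total 14+16+20+10 = 60 hours.
Next-best assignment: Sierra crew→West site, Bravo crew→North site, Golf crew→East site, Tango crew→Ridge site = 64 hours.
Swapping Golf crew↔Sierra crew (Golf crew→Ridge site 38 hours, Sierra crew→East site 40 hours) adds 44.
No other one-to-one assignment undercuts 60 hours.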